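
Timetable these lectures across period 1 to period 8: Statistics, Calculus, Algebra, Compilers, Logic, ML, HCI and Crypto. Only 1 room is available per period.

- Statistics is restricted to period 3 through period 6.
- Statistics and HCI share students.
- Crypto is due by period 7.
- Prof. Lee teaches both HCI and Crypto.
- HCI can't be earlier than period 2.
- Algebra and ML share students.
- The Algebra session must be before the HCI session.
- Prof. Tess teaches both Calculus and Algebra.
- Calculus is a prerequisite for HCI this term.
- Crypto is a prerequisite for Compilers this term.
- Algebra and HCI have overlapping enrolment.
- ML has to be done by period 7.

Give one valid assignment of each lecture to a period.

Compilers -> period 7, Calculus -> period 1, HCI -> period 4, Statistics -> period 3, Logic -> period 8, ML -> period 6, Algebra -> period 2, Crypto -> period 5

Checking: Calculus(period 1) before HCI(period 4); Crypto(period 5) before Compilers(period 7); Algebra(period 2) before HCI(period 4); Calculus(period 1) != Algebra(period 2); Algebra(period 2) != HCI(period 4); HCI(period 4) != Crypto(period 5); Algebra(period 2) != ML(period 6); Statistics(period 3) != HCI(period 4); Statistics=period 3 in [period 3,period 6]; Crypto=period 5 in [period 1,period 7]; ML=period 6 in [period 1,period 7]; HCI=period 4 in [period 2,period 8]; max 1 per period (cap 1).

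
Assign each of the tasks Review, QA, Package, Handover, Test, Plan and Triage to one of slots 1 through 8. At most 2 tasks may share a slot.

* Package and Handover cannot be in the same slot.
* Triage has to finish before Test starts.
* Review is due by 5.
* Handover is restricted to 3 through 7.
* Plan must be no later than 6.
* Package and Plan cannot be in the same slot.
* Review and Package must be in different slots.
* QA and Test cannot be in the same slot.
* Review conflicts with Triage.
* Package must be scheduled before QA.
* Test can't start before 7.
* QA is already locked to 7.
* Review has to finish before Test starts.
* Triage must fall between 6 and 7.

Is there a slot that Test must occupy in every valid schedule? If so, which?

8

Test's window is 7–8.
QA is fixed at 7, and Test can't share a slot with QA.
So Test must be 8.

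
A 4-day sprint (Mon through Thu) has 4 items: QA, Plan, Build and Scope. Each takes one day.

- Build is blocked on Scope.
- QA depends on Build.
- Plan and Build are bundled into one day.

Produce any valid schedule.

Plan=Tue; Build=Tue; QA=Wed; Scope=Mon

Checking: Build(Tue) before QA(Wed); Scope(Mon) before Build(Tue); Plan = Build = Tue.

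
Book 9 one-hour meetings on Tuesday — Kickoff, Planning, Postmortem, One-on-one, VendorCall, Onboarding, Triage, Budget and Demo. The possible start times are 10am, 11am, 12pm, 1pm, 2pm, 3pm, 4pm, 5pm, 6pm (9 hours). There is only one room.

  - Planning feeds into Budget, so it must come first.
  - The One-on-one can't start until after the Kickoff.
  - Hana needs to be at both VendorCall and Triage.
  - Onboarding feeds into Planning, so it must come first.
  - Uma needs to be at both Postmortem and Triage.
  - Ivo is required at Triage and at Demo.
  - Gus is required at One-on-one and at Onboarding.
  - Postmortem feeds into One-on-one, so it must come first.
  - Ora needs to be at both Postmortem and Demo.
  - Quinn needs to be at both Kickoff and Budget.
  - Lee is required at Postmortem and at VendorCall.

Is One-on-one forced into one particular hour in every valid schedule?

No

One-on-one can be 12pm (e.g. Kickoff in 10am, VendorCall in 4pm, Demo in 6pm, Postmortem in 11am, One-on-one in 12pm, Onboarding in 1pm, Triage in 5pm, Budget in 3pm, Planning in 2pm) or 1pm (e.g. Triage=5pm; Onboarding=12pm; Planning=2pm; Demo=6pm; VendorCall=4pm; Postmortem=11am; Budget=3pm; Kickoff=10am; One-on-one=1pm).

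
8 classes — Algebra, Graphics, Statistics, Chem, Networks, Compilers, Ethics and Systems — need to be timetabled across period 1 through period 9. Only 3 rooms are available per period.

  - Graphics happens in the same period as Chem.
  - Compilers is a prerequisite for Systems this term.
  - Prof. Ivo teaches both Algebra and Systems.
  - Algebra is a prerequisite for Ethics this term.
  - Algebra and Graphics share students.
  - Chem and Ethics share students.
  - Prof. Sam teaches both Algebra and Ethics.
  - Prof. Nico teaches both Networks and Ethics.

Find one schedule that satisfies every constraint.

Compilers in period 1; Chem in period 3; Networks in period 3; Systems in period 2; Graphics in period 3; Ethics in period 2; Algebra in period 1; Statistics in period 1

Checking: Compilers(period 1) before Systems(period 2); Algebra(period 1) before Ethics(period 2); Algebra(period 1) != Graphics(period 3); Algebra(period 1) != Ethics(period 2); Chem(period 3) != Ethics(period 2); Networks(period 3) != Ethics(period 2); Algebra(period 1) != Systems(period 2); Graphics = Chem = period 3; max 3 per period (cap 3).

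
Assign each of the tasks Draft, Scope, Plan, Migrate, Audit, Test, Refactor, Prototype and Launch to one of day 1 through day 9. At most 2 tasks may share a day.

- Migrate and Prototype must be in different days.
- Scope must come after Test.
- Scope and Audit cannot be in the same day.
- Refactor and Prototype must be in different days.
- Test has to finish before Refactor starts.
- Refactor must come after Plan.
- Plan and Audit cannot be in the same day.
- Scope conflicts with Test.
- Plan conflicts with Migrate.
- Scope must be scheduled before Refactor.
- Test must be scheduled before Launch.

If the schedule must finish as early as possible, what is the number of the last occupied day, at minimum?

day 5

The precedence chain requires at least 3 distinct days.
With at most 2 per day and 9 tasks, at least 5 days are needed.
5 works (last occupied day: day 5): for example Scope=day 2, Audit=day 4, Test=day 1, Migrate=day 4, Prototype=day 5, Plan=day 1, Draft=day 3, Launch=day 2, Refactor=day 3.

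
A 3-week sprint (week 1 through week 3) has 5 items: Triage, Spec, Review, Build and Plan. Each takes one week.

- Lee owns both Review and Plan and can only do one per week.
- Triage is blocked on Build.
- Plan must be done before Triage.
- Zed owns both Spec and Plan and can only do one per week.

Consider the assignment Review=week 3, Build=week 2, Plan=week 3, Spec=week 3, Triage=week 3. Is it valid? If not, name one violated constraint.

No. Zed owns both Spec and Plan and can only do one per week is not satisfied.

Plan must be done before Triage — violated.
Zed owns both Spec and Plan and can only do one per week — violated.
Lee owns both Review and Plan and can only do one per week — violated.
Triage is blocked on Build — holds.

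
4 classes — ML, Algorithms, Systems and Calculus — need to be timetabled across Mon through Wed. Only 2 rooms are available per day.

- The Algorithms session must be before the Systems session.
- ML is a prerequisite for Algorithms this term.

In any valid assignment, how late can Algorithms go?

Precedence pushes Algorithms to at least Tue; downstream work caps Algorithms at Tue.
Algorithms at Tue is achievable: Algorithms -> Tue; Systems -> Wed; Calculus -> Mon; ML -> Mon.

Tue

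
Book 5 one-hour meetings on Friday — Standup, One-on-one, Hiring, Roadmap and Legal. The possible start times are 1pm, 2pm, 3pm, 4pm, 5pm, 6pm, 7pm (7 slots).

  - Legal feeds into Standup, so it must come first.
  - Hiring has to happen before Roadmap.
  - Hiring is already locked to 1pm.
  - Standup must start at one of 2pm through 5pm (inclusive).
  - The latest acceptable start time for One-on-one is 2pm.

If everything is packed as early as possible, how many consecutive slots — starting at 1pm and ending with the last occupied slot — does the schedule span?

2

The precedence chain requires at least 2 distinct slots.
2 works (last occupied slot: 2pm): for example Hiring=1pm, Roadmap=2pm, Legal=1pm, One-on-one=1pm, Standup=2pm.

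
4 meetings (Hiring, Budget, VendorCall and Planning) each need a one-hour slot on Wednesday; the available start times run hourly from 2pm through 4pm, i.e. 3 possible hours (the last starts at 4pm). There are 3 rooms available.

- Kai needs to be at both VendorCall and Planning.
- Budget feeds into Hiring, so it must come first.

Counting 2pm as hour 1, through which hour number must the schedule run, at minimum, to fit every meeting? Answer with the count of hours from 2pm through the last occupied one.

The precedence chain requires at least 2 distinct hours.
With at most 3 per hour and 4 meetings, at least 2 hours are needed.
2 works (last occupied hour: 3pm): for example Planning -> 3pm, Budget -> 2pm, VendorCall -> 2pm, Hiring -> 3pm.

2 hours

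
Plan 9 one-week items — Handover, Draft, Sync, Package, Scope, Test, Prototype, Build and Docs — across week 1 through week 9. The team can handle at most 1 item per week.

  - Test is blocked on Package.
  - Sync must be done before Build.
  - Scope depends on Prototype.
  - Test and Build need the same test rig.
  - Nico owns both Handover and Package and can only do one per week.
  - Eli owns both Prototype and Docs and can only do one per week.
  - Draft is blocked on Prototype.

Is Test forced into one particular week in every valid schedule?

No

Test can be week 2 (e.g. Test -> week 2, Draft -> week 4, Package -> week 1, Build -> week 7, Scope -> week 6, Docs -> week 9, Prototype -> week 3, Sync -> week 5, Handover -> week 8) or week 3 (e.g. Scope -> week 6; Package -> week 2; Build -> week 7; Sync -> week 5; Test -> week 3; Draft -> week 4; Docs -> week 9; Prototype -> week 1; Handover -> week 8).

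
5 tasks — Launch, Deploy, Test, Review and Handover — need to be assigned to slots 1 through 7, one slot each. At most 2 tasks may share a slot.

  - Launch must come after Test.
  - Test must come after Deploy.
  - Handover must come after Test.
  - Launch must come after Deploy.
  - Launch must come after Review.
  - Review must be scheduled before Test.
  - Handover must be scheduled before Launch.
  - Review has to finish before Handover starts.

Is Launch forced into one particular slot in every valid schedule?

Launch can be 4 (e.g. Handover -> 3; Review -> 1; Launch -> 4; Deploy -> 1; Test -> 2) or 5 (e.g. Test=2; Review=1; Launch=5; Handover=3; Deploy=1).

No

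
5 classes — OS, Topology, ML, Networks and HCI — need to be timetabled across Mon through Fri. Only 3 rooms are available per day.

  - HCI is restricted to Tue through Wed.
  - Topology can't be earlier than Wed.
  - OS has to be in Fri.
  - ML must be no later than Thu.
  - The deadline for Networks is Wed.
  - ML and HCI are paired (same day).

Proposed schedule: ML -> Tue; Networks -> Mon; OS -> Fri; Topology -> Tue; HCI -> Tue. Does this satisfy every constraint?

HCI is restricted to Tue through Wed — holds.
Only 3 rooms are available per day — holds.
OS has to be in Fri — holds.
ML and HCI are paired (same day) — holds.
Topology can't be earlier than Wed — violated.
The deadline for Networks is Wed — holds.
ML must be no later than Thu — holds.

Invalid. Topology can't be earlier than Wed.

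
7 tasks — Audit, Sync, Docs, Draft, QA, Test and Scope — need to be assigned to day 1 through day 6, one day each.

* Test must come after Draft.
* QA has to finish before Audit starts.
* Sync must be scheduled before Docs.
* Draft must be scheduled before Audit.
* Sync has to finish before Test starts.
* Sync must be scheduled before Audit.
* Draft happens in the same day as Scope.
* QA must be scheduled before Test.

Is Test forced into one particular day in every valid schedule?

Test can be day 2 (e.g. Test -> day 2; Scope -> day 1; QA -> day 1; Draft -> day 1; Docs -> day 2; Sync -> day 1; Audit -> day 2) or day 3 (e.g. Sync -> day 1, Scope -> day 1, Docs -> day 2, Audit -> day 2, Test -> day 3, QA -> day 1, Draft -> day 1).

No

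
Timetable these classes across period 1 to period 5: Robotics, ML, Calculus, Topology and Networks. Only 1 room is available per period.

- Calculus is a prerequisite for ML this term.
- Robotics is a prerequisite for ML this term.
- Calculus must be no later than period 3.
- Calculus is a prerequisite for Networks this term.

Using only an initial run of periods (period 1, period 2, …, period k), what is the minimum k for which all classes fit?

The precedence chain requires at least 2 distinct periods.
With at most 1 per period and 5 classes, at least 5 periods are needed.
5 works (last occupied period: period 5): for example Calculus -> period 1, Robotics -> period 2, Topology -> period 5, Networks -> period 4, ML -> period 3.

5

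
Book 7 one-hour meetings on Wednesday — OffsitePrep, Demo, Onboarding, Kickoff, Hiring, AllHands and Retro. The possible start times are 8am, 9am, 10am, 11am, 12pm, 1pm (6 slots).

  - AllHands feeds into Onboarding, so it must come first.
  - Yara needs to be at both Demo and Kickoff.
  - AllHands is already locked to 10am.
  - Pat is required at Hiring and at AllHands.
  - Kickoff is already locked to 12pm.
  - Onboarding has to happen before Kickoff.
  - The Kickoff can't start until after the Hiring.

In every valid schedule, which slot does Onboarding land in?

AllHands is fixed at 10am and must come before Onboarding, so Onboarding is at least 11am.
Kickoff is fixed at 12pm and must come after Onboarding, so Onboarding is at most 11am.
So Onboarding must be 11am.

11am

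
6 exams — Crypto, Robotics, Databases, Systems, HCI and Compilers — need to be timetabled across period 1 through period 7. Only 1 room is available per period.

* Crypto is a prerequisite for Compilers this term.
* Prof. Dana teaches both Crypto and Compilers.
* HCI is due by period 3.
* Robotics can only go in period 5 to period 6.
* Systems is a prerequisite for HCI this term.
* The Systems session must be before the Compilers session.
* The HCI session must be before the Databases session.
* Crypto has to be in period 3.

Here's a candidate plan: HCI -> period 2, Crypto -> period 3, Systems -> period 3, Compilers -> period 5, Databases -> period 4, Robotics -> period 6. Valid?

Crypto is a prerequisite for Compilers this term — holds.
Prof. Dana teaches both Crypto and Compilers — holds.
Crypto has to be in period 3 — holds.
The HCI session must be before the Databases session — holds.
The Systems session must be before the Compilers session — holds.
Systems is a prerequisite for HCI this term — violated.
Only 1 room is available per period — violated.
HCI is due by period 3 — holds.
Robotics can only go in period 5 to period 6 — holds.

No — it violates: Only 1 room is available per period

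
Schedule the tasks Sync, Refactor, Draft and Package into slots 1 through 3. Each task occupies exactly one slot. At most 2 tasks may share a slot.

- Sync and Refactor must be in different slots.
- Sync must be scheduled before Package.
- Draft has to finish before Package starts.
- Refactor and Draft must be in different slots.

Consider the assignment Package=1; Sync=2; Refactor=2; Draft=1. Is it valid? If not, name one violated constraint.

At most 2 tasks may share a slot — holds.
Sync must be scheduled before Package — violated.
Refactor and Draft must be in different slots — holds.
Draft has to finish before Package starts — violated.
Sync and Refactor must be in different slots — violated.

No. Sync must be scheduled before Package is not satisfied.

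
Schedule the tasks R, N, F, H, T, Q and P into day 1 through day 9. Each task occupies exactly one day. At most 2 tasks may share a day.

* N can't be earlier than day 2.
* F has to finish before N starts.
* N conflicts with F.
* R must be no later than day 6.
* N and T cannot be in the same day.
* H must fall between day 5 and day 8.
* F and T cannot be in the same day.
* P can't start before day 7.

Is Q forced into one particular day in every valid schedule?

No

Q can be day 1 (e.g. P in day 7; T in day 4; Q in day 1; R in day 1; F in day 2; H in day 5; N in day 3) or day 2 (e.g. P in day 7; R in day 1; Q in day 2; N in day 2; H in day 5; F in day 1; T in day 3).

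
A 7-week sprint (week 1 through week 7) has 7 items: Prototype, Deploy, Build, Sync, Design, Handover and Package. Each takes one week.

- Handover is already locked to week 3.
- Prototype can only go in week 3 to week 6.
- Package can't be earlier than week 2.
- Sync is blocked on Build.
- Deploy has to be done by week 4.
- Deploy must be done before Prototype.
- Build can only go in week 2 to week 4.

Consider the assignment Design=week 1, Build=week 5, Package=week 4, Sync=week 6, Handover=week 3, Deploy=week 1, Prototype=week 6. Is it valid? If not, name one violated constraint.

Prototype can only go in week 3 to week 6 — holds.
Deploy must be done before Prototype — holds.
Package can't be earlier than week 2 — holds.
Build can only go in week 2 to week 4 — violated.
Handover is already locked to week 3 — holds.
Deploy has to be done by week 4 — holds.
Sync is blocked on Build — holds.

No. Build can only go in week 2 to week 4 is not satisfied.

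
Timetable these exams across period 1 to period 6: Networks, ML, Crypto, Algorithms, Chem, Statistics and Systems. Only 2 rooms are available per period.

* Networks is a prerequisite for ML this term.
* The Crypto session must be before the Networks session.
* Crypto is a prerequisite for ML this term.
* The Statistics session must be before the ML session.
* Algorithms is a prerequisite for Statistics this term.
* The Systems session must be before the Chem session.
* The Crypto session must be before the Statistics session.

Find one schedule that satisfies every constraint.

Crypto in period 1; Chem in period 4; Networks in period 2; Statistics in period 2; Algorithms in period 1; Systems in period 3; ML in period 3

Checking: Statistics(period 2) before ML(period 3); Systems(period 3) before Chem(period 4); Algorithms(period 1) before Statistics(period 2); Crypto(period 1) before ML(period 3); Networks(period 2) before ML(period 3); Crypto(period 1) before Statistics(period 2); Crypto(period 1) before Networks(period 2); max 2 per period (cap 2).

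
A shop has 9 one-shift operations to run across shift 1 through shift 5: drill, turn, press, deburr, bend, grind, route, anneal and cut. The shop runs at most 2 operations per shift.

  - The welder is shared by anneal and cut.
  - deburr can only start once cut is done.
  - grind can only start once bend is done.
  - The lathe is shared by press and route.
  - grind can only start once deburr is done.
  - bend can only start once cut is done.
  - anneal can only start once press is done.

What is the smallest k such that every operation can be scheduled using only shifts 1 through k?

5 shifts

The precedence chain requires at least 3 distinct shifts.
With at most 2 per shift and 9 operations, at least 5 shifts are needed.
5 works (last occupied shift: shift 5): for example press -> shift 1; drill -> shift 4; grind -> shift 3; bend -> shift 2; anneal -> shift 3; turn -> shift 4; cut -> shift 1; route -> shift 5; deburr -> shift 2.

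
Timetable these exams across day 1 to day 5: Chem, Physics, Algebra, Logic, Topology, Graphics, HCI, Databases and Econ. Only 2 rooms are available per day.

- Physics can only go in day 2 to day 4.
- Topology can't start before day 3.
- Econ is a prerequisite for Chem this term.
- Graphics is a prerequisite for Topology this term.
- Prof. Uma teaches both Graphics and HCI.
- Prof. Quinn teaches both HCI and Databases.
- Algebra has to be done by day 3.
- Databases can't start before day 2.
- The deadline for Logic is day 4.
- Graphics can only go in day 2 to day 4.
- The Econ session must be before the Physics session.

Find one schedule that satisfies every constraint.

Graphics=day 2; Logic=day 3; Topology=day 3; Chem=day 4; Databases=day 4; Econ=day 1; HCI=day 5; Physics=day 2; Algebra=day 1

Checking: Graphics(day 2) before Topology(day 3); Econ(day 1) before Chem(day 4); Econ(day 1) before Physics(day 2); Graphics(day 2) != HCI(day 5); HCI(day 5) != Databases(day 4); Databases=day 4 in [day 2,day 5]; Graphics=day 2 in [day 2,day 4]; Logic=day 3 in [day 1,day 4]; Algebra=day 1 in [day 1,day 3]; Physics=day 2 in [day 2,day 4]; Topology=day 3 in [day 3,day 5]; max 2 per day (cap 2).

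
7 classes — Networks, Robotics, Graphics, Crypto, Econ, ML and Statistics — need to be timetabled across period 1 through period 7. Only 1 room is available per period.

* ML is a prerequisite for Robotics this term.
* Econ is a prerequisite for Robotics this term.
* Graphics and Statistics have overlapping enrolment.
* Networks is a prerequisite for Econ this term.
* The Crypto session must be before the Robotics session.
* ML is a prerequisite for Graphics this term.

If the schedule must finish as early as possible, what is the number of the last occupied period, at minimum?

period 7

The precedence chain requires at least 3 distinct periods.
With at most 1 per period and 7 classes, at least 7 periods are needed.
7 works (last occupied period: period 7): for example Robotics=period 5; Statistics=period 7; Networks=period 1; Graphics=period 6; Crypto=period 4; Econ=period 2; ML=period 3.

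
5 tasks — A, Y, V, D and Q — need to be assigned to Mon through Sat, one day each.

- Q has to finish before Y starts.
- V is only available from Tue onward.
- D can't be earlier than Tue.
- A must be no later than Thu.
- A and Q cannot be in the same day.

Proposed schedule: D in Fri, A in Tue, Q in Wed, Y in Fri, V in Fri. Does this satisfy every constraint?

A must be no later than Thu — holds.
A and Q cannot be in the same day — holds.
Q has to finish before Y starts — holds.
D can't be earlier than Tue — holds.
V is only available from Tue onward — holds.

Yes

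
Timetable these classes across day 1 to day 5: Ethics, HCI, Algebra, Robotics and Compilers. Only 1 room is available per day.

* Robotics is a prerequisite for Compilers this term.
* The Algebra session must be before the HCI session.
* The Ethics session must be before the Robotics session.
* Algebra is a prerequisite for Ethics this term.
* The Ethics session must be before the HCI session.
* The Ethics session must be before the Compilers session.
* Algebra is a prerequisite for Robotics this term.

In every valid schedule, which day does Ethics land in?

day 2

Precedence pushes Ethics to at least day 2; downstream work caps Ethics at day 3.
So Ethics is pinned to day 2.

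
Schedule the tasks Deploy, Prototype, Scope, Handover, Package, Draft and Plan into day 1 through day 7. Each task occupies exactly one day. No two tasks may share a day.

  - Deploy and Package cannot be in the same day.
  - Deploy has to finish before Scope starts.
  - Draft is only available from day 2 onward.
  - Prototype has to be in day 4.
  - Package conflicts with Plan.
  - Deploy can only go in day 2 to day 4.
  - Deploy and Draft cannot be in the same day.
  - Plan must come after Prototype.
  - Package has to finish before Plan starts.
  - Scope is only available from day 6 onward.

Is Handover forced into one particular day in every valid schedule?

No

Handover can be day 1 (e.g. Prototype=day 4, Plan=day 7, Package=day 5, Handover=day 1, Draft=day 3, Scope=day 6, Deploy=day 2) or day 2 (e.g. Prototype=day 4; Handover=day 2; Plan=day 7; Scope=day 6; Deploy=day 3; Package=day 1; Draft=day 5).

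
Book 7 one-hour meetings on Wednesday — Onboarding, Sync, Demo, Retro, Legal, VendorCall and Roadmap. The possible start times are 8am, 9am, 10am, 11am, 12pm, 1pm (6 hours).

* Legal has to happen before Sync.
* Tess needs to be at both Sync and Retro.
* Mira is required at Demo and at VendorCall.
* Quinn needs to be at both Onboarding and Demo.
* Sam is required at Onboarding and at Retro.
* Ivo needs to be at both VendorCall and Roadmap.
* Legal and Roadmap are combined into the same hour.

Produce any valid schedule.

Retro -> 10am, Roadmap -> 8am, VendorCall -> 10am, Demo -> 9am, Legal -> 8am, Sync -> 9am, Onboarding -> 8am

Checking: Legal(8am) before Sync(9am); Onboarding(8am) != Retro(10am); Sync(9am) != Retro(10am); VendorCall(10am) != Roadmap(8am); Demo(9am) != VendorCall(10am); Onboarding(8am) != Demo(9am); Legal = Roadmap = 8am.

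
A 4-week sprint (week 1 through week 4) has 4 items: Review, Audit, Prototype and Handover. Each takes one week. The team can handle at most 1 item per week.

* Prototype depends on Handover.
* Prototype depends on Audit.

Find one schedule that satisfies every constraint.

Audit in week 1; Prototype in week 3; Handover in week 2; Review in week 4

Checking: Handover(week 2) before Prototype(week 3); Audit(week 1) before Prototype(week 3); max 1 per week (cap 1).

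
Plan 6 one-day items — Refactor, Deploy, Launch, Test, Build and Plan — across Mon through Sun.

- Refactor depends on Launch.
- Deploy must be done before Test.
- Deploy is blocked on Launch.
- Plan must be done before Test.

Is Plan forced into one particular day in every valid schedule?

No

Plan can be Mon (e.g. Deploy=Tue; Launch=Mon; Plan=Mon; Refactor=Tue; Test=Wed; Build=Mon) or Tue (e.g. Refactor=Tue, Build=Mon, Plan=Tue, Deploy=Tue, Launch=Mon, Test=Wed).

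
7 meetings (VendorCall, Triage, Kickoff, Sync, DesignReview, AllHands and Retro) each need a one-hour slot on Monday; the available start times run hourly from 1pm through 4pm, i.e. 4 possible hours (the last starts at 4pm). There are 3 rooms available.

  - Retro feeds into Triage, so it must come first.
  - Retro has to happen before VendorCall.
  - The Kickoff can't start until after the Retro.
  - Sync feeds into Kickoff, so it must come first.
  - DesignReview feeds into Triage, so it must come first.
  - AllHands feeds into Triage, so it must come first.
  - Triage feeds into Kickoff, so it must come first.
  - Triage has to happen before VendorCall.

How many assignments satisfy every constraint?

Splitting on VendorCall: it can be 3pm (3), 4pm (25). Listing each branch's schedules as (Triage, Kickoff, Sync, DesignReview, AllHands, Retro):
VendorCall=3pm: (2pm,3pm,2pm,1pm,1pm,1pm) (2pm,4pm,2pm,1pm,1pm,1pm) (2pm,4pm,3pm,1pm,1pm,1pm) — 3.
VendorCall=4pm: (2pm,3pm,2pm,1pm,1pm,1pm) (2pm,4pm,2pm,1pm,1pm,1pm) (2pm,4pm,3pm,1pm,1pm,1pm) (3pm,4pm,1pm,1pm,1pm,2pm) (3pm,4pm,1pm,1pm,2pm,1pm) (3pm,4pm,1pm,1pm,2pm,2pm) (3pm,4pm,1pm,2pm,1pm,1pm) (3pm,4pm,1pm,2pm,1pm,2pm) (3pm,4pm,1pm,2pm,2pm,1pm) (3pm,4pm,1pm,2pm,2pm,2pm) (3pm,4pm,2pm,1pm,1pm,1pm) (3pm,4pm,2pm,1pm,1pm,2pm) (3pm,4pm,2pm,1pm,2pm,1pm) (3pm,4pm,2pm,1pm,2pm,2pm) (3pm,4pm,2pm,2pm,1pm,1pm) (3pm,4pm,2pm,2pm,1pm,2pm) (3pm,4pm,2pm,2pm,2pm,1pm) (3pm,4pm,3pm,1pm,1pm,1pm) (3pm,4pm,3pm,1pm,1pm,2pm) (3pm,4pm,3pm,1pm,2pm,1pm) (3pm,4pm,3pm,1pm,2pm,2pm) (3pm,4pm,3pm,2pm,1pm,1pm) (3pm,4pm,3pm,2pm,1pm,2pm) (3pm,4pm,3pm,2pm,2pm,1pm) (3pm,4pm,3pm,2pm,2pm,2pm) — 25.
Summing: 3 + 25 = 28.

28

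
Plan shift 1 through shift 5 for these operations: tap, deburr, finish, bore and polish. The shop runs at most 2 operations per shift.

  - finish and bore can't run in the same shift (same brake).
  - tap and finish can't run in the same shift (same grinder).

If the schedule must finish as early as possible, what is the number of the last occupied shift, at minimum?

With at most 2 per shift and 5 operations, at least 3 shifts are needed.
3 works (last occupied shift: shift 3): for example tap -> shift 1; deburr -> shift 1; finish -> shift 2; bore -> shift 3; polish -> shift 2.

shift 3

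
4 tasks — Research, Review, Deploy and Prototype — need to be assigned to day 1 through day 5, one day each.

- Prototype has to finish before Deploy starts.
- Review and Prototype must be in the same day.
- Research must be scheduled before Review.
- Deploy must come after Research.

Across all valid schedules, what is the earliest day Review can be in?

day 2

Precedence pushes Review to at least day 2; Review must be in the same day as Prototype, which can't be after day 4, so Review is at most day 4.
Review at day 2 is achievable: Deploy=day 3; Research=day 1; Review=day 2; Prototype=day 2.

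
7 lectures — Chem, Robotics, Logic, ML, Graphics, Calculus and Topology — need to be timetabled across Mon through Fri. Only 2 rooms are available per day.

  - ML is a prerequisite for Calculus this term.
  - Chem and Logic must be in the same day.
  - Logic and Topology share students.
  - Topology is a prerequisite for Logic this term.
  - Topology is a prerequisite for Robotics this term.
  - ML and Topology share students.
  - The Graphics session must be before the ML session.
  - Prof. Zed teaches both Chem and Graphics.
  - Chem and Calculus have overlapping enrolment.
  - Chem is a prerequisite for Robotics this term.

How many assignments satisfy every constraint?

32

Splitting on Chem: it can be Tue (12), Wed (12), Thu (8). Listing each branch's schedules as (Robotics, Logic, ML, Graphics, Calculus, Topology):
Chem=Tue: (Wed,Tue,Wed,Mon,Thu,Mon) (Wed,Tue,Wed,Mon,Fri,Mon) (Wed,Tue,Thu,Mon,Fri,Mon) (Wed,Tue,Thu,Wed,Fri,Mon) (Thu,Tue,Wed,Mon,Thu,Mon) (Thu,Tue,Wed,Mon,Fri,Mon) (Thu,Tue,Thu,Mon,Fri,Mon) (Thu,Tue,Thu,Wed,Fri,Mon) (Fri,Tue,Wed,Mon,Thu,Mon) (Fri,Tue,Wed,Mon,Fri,Mon) (Fri,Tue,Thu,Mon,Fri,Mon) (Fri,Tue,Thu,Wed,Fri,Mon) — 12.
Chem=Wed: (Thu,Wed,Tue,Mon,Thu,Mon) (Thu,Wed,Tue,Mon,Fri,Mon) (Thu,Wed,Thu,Mon,Fri,Mon) (Thu,Wed,Thu,Mon,Fri,Tue) (Thu,Wed,Thu,Tue,Fri,Mon) (Thu,Wed,Thu,Tue,Fri,Tue) (Fri,Wed,Tue,Mon,Thu,Mon) (Fri,Wed,Tue,Mon,Fri,Mon) (Fri,Wed,Thu,Mon,Fri,Mon) (Fri,Wed,Thu,Mon,Fri,Tue) (Fri,Wed,Thu,Tue,Fri,Mon) (Fri,Wed,Thu,Tue,Fri,Tue) — 12.
Chem=Thu: (Fri,Thu,Tue,Mon,Wed,Mon) (Fri,Thu,Tue,Mon,Wed,Wed) (Fri,Thu,Tue,Mon,Fri,Mon) (Fri,Thu,Tue,Mon,Fri,Wed) (Fri,Thu,Wed,Mon,Fri,Mon) (Fri,Thu,Wed,Mon,Fri,Tue) (Fri,Thu,Wed,Tue,Fri,Mon) (Fri,Thu,Wed,Tue,Fri,Tue) — 8.
Summing: 12 + 12 + 8 = 32.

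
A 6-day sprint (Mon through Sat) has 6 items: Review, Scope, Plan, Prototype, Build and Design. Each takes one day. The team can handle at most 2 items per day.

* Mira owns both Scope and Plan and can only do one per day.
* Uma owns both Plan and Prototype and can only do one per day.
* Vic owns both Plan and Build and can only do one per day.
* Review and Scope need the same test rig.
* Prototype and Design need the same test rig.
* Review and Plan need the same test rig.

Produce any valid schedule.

Build -> Tue; Prototype -> Mon; Design -> Wed; Plan -> Wed; Scope -> Tue; Review -> Mon

Checking: Scope(Tue) != Plan(Wed); Plan(Wed) != Build(Tue); Plan(Wed) != Prototype(Mon); Review(Mon) != Scope(Tue); Prototype(Mon) != Design(Wed); Review(Mon) != Plan(Wed); max 2 per day (cap 2).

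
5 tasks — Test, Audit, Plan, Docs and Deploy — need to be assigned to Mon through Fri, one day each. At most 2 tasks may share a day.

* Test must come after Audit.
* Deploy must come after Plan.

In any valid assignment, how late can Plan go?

Thu

Downstream work caps Plan at Thu.
Plan at Thu is achievable: Docs in Mon; Audit in Mon; Plan in Thu; Test in Tue; Deploy in Fri.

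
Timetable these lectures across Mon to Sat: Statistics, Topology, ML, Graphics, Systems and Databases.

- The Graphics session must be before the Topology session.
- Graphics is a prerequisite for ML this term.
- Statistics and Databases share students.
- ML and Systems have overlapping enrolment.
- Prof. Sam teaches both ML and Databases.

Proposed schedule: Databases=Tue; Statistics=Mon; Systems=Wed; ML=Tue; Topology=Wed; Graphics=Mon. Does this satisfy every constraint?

ML and Systems have overlapping enrolment — holds.
The Graphics session must be before the Topology session — holds.
Prof. Sam teaches both ML and Databases — violated.
Graphics is a prerequisite for ML this term — holds.
Statistics and Databases share students — holds.

No. Prof. Sam teaches both ML and Databases is not satisfied.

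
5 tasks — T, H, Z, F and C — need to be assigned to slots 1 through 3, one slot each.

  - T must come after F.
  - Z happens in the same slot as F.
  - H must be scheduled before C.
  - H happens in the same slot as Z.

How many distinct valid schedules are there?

Splitting on T: it can be 2 (2), 3 (3). Listing each branch's schedules as (H, Z, F, C):
T=2: (1,1,1,2) (1,1,1,3) — 2.
T=3: (1,1,1,2) (1,1,1,3) (2,2,2,3) — 3.
Summing: 2 + 3 = 5.

5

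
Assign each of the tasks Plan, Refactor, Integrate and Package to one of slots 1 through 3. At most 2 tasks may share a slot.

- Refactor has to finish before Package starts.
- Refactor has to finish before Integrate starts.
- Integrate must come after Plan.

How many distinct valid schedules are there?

8

Splitting on Plan: it can be 1 (5), 2 (3). Listing each branch's schedules as (Refactor, Integrate, Package):
Plan=1: (1,2,2) (1,2,3) (1,3,2) (1,3,3) (2,3,3) — 5.
Plan=2: (1,3,2) (1,3,3) (2,3,3) — 3.
Summing: 5 + 3 = 8.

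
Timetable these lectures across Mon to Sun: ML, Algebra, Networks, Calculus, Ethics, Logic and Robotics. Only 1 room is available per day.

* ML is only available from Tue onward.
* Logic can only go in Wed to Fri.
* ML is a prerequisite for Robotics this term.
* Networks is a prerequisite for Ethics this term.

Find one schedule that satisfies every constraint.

Logic -> Wed; Calculus -> Sun; Robotics -> Fri; Ethics -> Thu; Networks -> Mon; ML -> Tue; Algebra -> Sat

Checking: ML(Tue) before Robotics(Fri); Networks(Mon) before Ethics(Thu); ML=Tue in [Tue,Sun]; Logic=Wed in [Wed,Fri]; max 1 per day (cap 1).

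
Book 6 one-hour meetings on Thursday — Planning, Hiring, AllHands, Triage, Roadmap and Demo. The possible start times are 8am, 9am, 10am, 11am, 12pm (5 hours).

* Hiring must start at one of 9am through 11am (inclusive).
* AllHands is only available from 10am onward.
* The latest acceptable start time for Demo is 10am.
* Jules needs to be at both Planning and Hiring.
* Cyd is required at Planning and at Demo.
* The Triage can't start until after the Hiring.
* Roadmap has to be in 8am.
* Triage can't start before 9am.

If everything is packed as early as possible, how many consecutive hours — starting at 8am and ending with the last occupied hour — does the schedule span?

The precedence chain requires at least 2 distinct hours.
AllHands can't be placed before 10am — that is hour 3 counting from 8am — so the schedule must run through at least 3 hours.
3 works (last occupied hour: 10am): for example Hiring in 9am, Demo in 9am, Triage in 10am, AllHands in 10am, Planning in 8am, Roadmap in 8am.

3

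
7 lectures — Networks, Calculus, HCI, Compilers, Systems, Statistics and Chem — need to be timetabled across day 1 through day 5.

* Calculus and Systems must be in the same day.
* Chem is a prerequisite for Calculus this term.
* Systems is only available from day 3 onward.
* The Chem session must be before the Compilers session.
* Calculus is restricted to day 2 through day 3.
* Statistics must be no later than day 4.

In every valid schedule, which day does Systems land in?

day 3

Systems is available from day 3; Systems must be in the same day as Calculus, which can't be after day 3, so Systems is at most day 3.
So Systems is pinned to day 3.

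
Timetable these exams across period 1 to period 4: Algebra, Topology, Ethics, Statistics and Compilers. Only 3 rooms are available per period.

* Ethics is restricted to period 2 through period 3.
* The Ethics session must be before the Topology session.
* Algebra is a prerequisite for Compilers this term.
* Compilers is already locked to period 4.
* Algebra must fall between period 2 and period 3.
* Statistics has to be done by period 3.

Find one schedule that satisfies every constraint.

Topology -> period 3, Ethics -> period 2, Statistics -> period 1, Compilers -> period 4, Algebra -> period 2

Checking: Algebra(period 2) before Compilers(period 4); Ethics(period 2) before Topology(period 3); Statistics=period 1 in [period 1,period 3]; Ethics=period 2 in [period 2,period 3]; Compilers=period 4 in [period 4,period 4]; Algebra=period 2 in [period 2,period 3]; max 2 per period (cap 3).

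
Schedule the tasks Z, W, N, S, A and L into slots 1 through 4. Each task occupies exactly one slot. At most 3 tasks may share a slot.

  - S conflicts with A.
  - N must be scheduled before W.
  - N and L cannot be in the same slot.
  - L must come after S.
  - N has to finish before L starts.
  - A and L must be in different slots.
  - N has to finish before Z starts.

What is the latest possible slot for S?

Downstream work caps S at 3.
S at 3 is achievable: W=2, Z=2, A=1, L=4, S=3, N=1.

3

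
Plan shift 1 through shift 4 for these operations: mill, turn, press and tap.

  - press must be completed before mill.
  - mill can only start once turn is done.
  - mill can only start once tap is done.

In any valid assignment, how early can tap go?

Downstream work caps tap at shift 3.
tap at shift 1 is achievable: tap in shift 1; mill in shift 2; press in shift 1; turn in shift 1.

shift 1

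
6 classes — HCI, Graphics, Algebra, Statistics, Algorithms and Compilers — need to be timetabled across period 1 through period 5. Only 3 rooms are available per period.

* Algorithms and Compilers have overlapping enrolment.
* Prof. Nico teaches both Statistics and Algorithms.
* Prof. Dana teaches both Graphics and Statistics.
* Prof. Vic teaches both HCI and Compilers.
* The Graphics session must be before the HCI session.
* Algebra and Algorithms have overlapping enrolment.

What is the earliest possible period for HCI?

Precedence pushes HCI to at least period 2.
HCI at period 2 is achievable: Graphics=period 1; HCI=period 2; Compilers=period 1; Statistics=period 2; Algebra=period 1; Algorithms=period 3.

period 2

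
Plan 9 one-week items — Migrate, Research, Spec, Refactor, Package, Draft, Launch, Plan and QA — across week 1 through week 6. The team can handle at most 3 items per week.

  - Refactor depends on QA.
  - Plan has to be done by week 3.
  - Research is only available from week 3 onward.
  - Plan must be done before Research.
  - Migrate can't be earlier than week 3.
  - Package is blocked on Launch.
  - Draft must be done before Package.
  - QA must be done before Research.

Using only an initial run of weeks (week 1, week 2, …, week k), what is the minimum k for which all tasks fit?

The precedence chain requires at least 2 distinct weeks.
With at most 3 per week and 9 tasks, at least 3 weeks are needed.
Migrate can't be placed before week 3, so the schedule must run through at least week 3.
3 works (last occupied week: week 3): for example Draft in week 1, Spec in week 3, Package in week 2, Research in week 3, Launch in week 1, Plan in week 2, QA in week 1, Refactor in week 2, Migrate in week 3.

3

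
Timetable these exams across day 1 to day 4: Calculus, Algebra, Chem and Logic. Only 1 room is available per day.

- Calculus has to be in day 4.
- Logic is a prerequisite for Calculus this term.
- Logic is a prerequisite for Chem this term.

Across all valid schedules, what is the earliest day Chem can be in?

day 2

Precedence pushes Chem to at least day 2.
Chem at day 2 is achievable: Chem=day 2; Algebra=day 3; Calculus=day 4; Logic=day 1.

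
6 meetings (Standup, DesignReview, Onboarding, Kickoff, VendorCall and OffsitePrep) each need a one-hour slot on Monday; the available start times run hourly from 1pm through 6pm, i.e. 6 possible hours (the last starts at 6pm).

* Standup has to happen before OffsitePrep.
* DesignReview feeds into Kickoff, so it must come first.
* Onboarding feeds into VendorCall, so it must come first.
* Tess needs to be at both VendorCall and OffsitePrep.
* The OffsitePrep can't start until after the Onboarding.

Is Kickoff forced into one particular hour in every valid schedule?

Kickoff can be 2pm (e.g. Onboarding in 1pm; Standup in 1pm; VendorCall in 3pm; DesignReview in 1pm; Kickoff in 2pm; OffsitePrep in 2pm) or 3pm (e.g. Onboarding -> 1pm, OffsitePrep -> 2pm, Kickoff -> 3pm, VendorCall -> 3pm, Standup -> 1pm, DesignReview -> 1pm).

No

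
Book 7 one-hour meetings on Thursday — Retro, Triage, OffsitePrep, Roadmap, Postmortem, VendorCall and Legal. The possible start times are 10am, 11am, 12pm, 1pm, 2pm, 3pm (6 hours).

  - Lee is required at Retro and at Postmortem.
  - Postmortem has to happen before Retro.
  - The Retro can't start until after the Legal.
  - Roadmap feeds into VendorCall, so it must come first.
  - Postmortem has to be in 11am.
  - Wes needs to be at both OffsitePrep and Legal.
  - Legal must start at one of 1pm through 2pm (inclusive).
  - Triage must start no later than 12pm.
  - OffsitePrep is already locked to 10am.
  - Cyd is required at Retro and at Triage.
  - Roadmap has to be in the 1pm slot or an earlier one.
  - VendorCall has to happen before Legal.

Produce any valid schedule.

Triage -> 10am, OffsitePrep -> 10am, Legal -> 1pm, Retro -> 2pm, VendorCall -> 11am, Postmortem -> 11am, Roadmap -> 10am

Checking: Legal(1pm) before Retro(2pm); Roadmap(10am) before VendorCall(11am); Postmortem(11am) before Retro(2pm); VendorCall(11am) before Legal(1pm); Retro(2pm) != Postmortem(11am); OffsitePrep(10am) != Legal(1pm); Retro(2pm) != Triage(10am); Roadmap=10am in [10am,1pm]; OffsitePrep=10am in [10am,10am]; Legal=1pm in [1pm,2pm]; Postmortem=11am in [11am,11am]; Triage=10am in [10am,12pm].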